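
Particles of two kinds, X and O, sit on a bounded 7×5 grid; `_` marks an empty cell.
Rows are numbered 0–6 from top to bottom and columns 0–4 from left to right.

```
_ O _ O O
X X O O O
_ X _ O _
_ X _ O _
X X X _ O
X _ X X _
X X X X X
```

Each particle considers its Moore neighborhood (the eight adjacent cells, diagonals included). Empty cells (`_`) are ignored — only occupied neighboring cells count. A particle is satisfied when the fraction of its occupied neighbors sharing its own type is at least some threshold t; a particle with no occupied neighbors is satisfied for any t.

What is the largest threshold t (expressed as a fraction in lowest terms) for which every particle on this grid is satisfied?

Row 0: (0,1)O 1/3 · (0,3)O 4/4 · (0,4)O 3/3
Row 1: (1,0)X 2/3 · (1,1)X 2/4 · (1,2)O 4/6 · (1,3)O 5/5 · (1,4)O 4/4
Row 2: (2,1)X 3/4 · (2,3)O 4/4
Row 3: (3,1)X 4/4 · (3,3)O 2/3
Row 4: (4,0)X 3/3 · (4,1)X 5/5 · (4,2)X 4/5 · (4,4)O 1/2
Row 5: (5,0)X 4/4 · (5,2)X 6/6 · (5,3)X 5/6
Row 6: (6,0)X 2/2 · (6,1)X 4/4 · (6,2)X 4/4 · (6,3)X 4/4 · (6,4)X 2/2
The smallest same-type fraction is 1/3 at (0,1), which reduces to 1/3. Any threshold above that leaves this particle unsatisfied.

1/3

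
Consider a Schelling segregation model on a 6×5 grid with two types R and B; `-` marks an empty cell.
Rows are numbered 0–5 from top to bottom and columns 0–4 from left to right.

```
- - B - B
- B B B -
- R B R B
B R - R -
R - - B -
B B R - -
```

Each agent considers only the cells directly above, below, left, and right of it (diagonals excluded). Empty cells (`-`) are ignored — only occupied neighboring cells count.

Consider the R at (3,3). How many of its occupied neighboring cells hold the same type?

Occupied neighbors of (3,3): (2,3)=R, (4,3)=B.
Same type (R): 1 of 2.

1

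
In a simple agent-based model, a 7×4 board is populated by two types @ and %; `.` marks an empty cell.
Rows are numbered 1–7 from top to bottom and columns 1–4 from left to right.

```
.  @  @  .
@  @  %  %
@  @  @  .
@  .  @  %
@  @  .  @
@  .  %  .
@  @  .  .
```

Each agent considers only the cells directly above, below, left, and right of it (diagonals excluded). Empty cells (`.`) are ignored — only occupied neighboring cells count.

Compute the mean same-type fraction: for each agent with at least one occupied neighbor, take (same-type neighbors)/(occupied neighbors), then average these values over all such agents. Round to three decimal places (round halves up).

0.759

(1,2)@ 2/2
(1,3)@ 1/2
(2,1)@ 2/2
(2,2)@ 3/4
(2,3)% 1/4
(2,4)% 1/1
(3,1)@ 3/3
(3,2)@ 3/3
(3,3)@ 2/3
(4,1)@ 2/2
(4,3)@ 1/2
(4,4)% 0/2
(5,1)@ 3/3
(5,2)@ 1/1
(5,4)@ 0/1
(6,1)@ 2/2
(6,3)% — no occupied neighbors
(7,1)@ 2/2
(7,2)@ 1/1
Sum over 18 agents: 2/2 + 1/2 + 2/2 + 3/4 + 1/4 + 1/1 + 3/3 + 3/3 + 2/3 + 2/2 + 1/2 + 0/2 + 3/3 + 1/1 + 0/1 + 2/2 + 2/2 + 1/1 = 41/3; mean = 41/3 ÷ 18 = 41/54 = 0.759259… → 0.759.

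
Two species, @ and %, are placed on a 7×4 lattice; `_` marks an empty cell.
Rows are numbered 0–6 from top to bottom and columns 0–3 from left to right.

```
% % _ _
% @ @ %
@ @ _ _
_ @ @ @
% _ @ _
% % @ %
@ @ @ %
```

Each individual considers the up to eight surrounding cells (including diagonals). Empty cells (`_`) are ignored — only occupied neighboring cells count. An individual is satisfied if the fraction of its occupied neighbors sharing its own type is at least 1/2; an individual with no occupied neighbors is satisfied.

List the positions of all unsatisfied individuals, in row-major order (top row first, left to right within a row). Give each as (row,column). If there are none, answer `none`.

Row 0: (0,0)% 2/3 ✓ · (0,1)% 2/4 ✓
Row 1: (1,0)% 2/5 ✗ · (1,1)@ 3/6 ✓ · (1,2)@ 2/4 ✓ · (1,3)% 0/1 ✗
Row 2: (2,0)@ 3/4 ✓ · (2,1)@ 5/6 ✓
Row 3: (3,1)@ 4/5 ✓ · (3,2)@ 4/4 ✓ · (3,3)@ 2/2 ✓
Row 4: (4,0)% 2/3 ✓ · (4,2)@ 4/6 ✓
Row 5: (5,0)% 2/4 ✓ · (5,1)% 2/7 ✗ · (5,2)@ 3/6 ✓ · (5,3)% 1/4 ✗
Row 6: (6,0)@ 1/3 ✗ · (6,1)@ 3/5 ✓ · (6,2)@ 2/5 ✗ · (6,3)% 1/3 ✗

(1,0), (1,3), (5,1), (5,3), (6,0), (6,2), (6,3)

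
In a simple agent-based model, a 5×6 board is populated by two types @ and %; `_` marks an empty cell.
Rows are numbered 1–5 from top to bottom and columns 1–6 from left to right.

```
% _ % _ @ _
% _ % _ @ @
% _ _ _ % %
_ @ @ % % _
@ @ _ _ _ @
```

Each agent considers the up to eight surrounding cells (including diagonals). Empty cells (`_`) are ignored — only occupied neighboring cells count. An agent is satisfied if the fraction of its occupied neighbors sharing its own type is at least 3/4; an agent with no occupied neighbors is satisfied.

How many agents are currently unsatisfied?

(1,1)% 1/1 ✓
(1,3)% 1/1 ✓
(1,5)@ 2/2 ✓
(2,1)% 2/2 ✓
(2,3)% 1/1 ✓
(2,5)@ 2/4 ✗
(2,6)@ 2/4 ✗
(3,1)% 1/2 ✗
(3,5)% 3/5 ✗
(3,6)% 2/4 ✗
(4,2)@ 3/4 ✓
(4,3)@ 2/3 ✗
(4,4)% 2/3 ✗
(4,5)% 3/4 ✓
(5,1)@ 2/2 ✓
(5,2)@ 3/3 ✓
(5,6)@ 0/1 ✗
Unsatisfied: (2,5), (2,6), (3,1), (3,5), (3,6), (4,3), (4,4), (5,6) — 8 in total.

8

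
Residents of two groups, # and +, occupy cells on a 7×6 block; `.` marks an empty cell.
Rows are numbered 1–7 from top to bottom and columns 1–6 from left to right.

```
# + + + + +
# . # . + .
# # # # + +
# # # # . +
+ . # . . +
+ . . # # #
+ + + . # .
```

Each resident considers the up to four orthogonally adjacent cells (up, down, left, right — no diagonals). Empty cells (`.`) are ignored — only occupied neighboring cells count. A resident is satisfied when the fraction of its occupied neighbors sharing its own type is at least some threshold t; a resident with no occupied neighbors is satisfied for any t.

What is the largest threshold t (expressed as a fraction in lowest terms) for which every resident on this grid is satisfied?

(1,1)# 1/2
(1,2)+ 1/2
(1,3)+ 2/3
(1,4)+ 2/2
(1,5)+ 3/3
(1,6)+ 1/1
(2,1)# 2/2
(2,3)# 1/2
(2,5)+ 2/2
(3,1)# 3/3
(3,2)# 3/3
(3,3)# 4/4
(3,4)# 2/3
(3,5)+ 2/3
(3,6)+ 2/2
(4,1)# 2/3
(4,2)# 3/3
(4,3)# 4/4
(4,4)# 2/2
(4,6)+ 2/2
(5,1)+ 1/2
(5,3)# 1/1
(5,6)+ 1/2
(6,1)+ 2/2
(6,4)# 1/1
(6,5)# 3/3
(6,6)# 1/2
(7,1)+ 2/2
(7,2)+ 2/2
(7,3)+ 1/1
(7,5)# 1/1
The smallest same-type fraction is 1/2 at (1,1), which reduces to 1/2. Any threshold above that leaves this resident unsatisfied.

1/2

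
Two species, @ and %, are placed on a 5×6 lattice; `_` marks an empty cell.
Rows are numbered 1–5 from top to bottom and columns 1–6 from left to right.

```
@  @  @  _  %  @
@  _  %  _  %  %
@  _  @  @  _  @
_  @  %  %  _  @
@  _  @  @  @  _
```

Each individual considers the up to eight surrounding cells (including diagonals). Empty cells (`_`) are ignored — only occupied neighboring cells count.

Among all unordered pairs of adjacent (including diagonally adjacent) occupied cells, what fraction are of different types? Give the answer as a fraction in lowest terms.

10/19

Scan each occupied cell's neighbors to the right and below (and the two forward diagonals) so each pair is counted once.
Row 1: @(1,1)–@(1,2)= @(1,1)–@(2,1)= @(1,2)–@(1,3)= @(1,2)–%(2,3)≠ @(1,2)–@(2,1)= @(1,3)–%(2,3)≠ %(1,5)–@(1,6)≠ %(1,5)–%(2,5)= %(1,5)–%(2,6)= @(1,6)–%(2,6)≠ @(1,6)–%(2,5)≠  → 5/11 unlike.
Row 2: @(2,1)–@(3,1)= %(2,3)–@(3,3)≠ %(2,3)–@(3,4)≠ %(2,5)–%(2,6)= %(2,5)–@(3,6)≠ %(2,5)–@(3,4)≠ %(2,6)–@(3,6)≠  → 5/7 unlike.
Row 3: @(3,1)–@(4,2)= @(3,3)–@(3,4)= @(3,3)–%(4,3)≠ @(3,3)–%(4,4)≠ @(3,3)–@(4,2)= @(3,4)–%(4,4)≠ @(3,4)–%(4,3)≠ @(3,6)–@(4,6)=  → 4/8 unlike.
Row 4: @(4,2)–%(4,3)≠ @(4,2)–@(5,3)= @(4,2)–@(5,1)= %(4,3)–%(4,4)= %(4,3)–@(5,3)≠ %(4,3)–@(5,4)≠ %(4,4)–@(5,4)≠ %(4,4)–@(5,5)≠ %(4,4)–@(5,3)≠ @(4,6)–@(5,5)=  → 6/10 unlike.
Row 5: @(5,3)–@(5,4)= @(5,4)–@(5,5)=  → 0/2 unlike.
Total adjacent occupied pairs: 38; unlike-type pairs: 20.
20/38 reduces to 10/19.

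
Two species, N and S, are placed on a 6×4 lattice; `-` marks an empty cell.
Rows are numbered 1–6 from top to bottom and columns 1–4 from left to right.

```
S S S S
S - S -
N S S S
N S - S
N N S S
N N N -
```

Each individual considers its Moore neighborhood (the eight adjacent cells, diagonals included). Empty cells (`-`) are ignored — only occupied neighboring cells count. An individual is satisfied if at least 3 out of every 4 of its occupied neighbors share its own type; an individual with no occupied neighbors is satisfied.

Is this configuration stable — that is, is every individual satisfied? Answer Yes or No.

(1,1)S 2/2 ok
(1,2)S 4/4 ok
(1,3)S 3/3 ok
(1,4)S 2/2 ok
(2,1)S 3/4 ok
(2,3)S 6/6 ok
(3,1)N 1/4 unhappy
(3,2)S 4/6 unhappy
(3,3)S 5/5 ok
(3,4)S 3/3 ok
(4,1)N 3/5 unhappy
(4,2)S 3/7 unhappy
(4,4)S 4/4 ok
(5,1)N 4/5 ok
(5,2)N 5/7 unhappy
(5,3)S 3/6 unhappy
(5,4)S 2/3 unhappy
(6,1)N 3/3 ok
(6,2)N 4/5 ok
(6,3)N 2/4 unhappy
For instance (3,1) has only 1/4 same-type neighbors, below 3/4.

No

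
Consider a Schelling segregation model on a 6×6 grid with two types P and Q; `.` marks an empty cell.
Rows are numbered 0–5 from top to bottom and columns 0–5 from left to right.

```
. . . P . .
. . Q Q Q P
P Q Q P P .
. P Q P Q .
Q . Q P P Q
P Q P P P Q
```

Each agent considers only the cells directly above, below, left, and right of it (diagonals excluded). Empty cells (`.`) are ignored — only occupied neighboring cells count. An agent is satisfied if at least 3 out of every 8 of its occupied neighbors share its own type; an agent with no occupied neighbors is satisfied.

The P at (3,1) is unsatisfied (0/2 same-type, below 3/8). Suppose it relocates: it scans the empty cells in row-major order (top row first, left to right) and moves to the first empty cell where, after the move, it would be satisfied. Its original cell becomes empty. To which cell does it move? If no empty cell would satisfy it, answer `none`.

(0,0)

Vacating (3,1). Empty cells in order:
  (0,0): 0/0 same-type → satisfied — stop here.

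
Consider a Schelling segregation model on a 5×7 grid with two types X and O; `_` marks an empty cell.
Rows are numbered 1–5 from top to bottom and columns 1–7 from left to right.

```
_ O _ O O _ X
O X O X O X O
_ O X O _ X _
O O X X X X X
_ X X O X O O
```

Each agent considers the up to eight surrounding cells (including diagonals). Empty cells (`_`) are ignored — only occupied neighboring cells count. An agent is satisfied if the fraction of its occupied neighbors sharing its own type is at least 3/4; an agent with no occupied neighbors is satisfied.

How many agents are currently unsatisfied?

27

(1,2)O 2/3 ✗
(1,4)O 3/4 ✓
(1,5)O 2/4 ✗
(1,7)X 1/2 ✗
(2,1)O 2/3 ✗
(2,2)X 1/5 ✗
(2,3)O 4/7 ✗
(2,4)X 1/6 ✗
(2,5)O 3/6 ✗
(2,6)X 2/5 ✗
(2,7)O 0/3 ✗
(3,2)O 4/7 ✗
(3,3)X 4/8 ✗
(3,4)O 2/7 ✗
(3,6)X 4/6 ✗
(4,1)O 2/3 ✗
(4,2)O 2/6 ✗
(4,3)X 4/8 ✗
(4,4)X 5/7 ✗
(4,5)X 4/7 ✗
(4,6)X 4/6 ✗
(4,7)X 2/4 ✗
(5,2)X 2/4 ✗
(5,3)X 3/5 ✗
(5,4)O 0/5 ✗
(5,5)X 3/5 ✗
(5,6)O 1/5 ✗
(5,7)O 1/3 ✗
Unsatisfied: (1,2), (1,5), (1,7), (2,1), (2,2), (2,3), (2,4), (2,5), (2,6), (2,7), (3,2), (3,3), (3,4), (3,6), (4,1), (4,2), (4,3), (4,4), (4,5), (4,6), (4,7), (5,2), (5,3), (5,4), (5,5), (5,6), (5,7) — 27 in total.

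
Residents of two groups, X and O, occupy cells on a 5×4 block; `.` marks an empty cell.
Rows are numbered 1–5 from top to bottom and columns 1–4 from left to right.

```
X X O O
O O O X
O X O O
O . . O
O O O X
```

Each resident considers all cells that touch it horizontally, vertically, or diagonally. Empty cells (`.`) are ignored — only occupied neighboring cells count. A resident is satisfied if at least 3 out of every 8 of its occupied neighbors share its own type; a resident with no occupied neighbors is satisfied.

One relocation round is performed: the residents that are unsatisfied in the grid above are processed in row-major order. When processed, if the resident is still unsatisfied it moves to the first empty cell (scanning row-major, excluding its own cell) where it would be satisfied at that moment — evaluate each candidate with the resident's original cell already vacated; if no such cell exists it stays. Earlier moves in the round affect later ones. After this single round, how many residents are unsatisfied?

Initially unsatisfied (in order): (1,1), (1,2), (2,4), (3,2), (5,4).
  (1,1): no empty cell satisfies it; stays.
  (1,2): no empty cell satisfies it; stays.
  (2,4): no empty cell satisfies it; stays.
  (3,2): no empty cell satisfies it; stays.
  (5,4): no empty cell satisfies it; stays.
Resulting grid:
X X O O
O O O X
O X O O
O . . O
O O O X
Unsatisfied now: (1,1), (1,2), (2,4), (3,2), (5,4).

5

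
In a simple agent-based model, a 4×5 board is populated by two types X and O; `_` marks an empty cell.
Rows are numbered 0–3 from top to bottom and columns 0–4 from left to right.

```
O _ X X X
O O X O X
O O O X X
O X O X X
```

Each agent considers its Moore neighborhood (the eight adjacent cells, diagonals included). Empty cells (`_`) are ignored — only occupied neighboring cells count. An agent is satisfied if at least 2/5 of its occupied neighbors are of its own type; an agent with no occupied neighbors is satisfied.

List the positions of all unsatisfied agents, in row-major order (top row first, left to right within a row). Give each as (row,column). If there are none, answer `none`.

(1,3), (3,1)

(0,0)O 2/2 satisfied
(0,2)X 2/4 satisfied
(0,3)X 4/5 satisfied
(0,4)X 2/3 satisfied
(1,0)O 4/4 satisfied
(1,1)O 5/7 satisfied
(1,2)X 3/7 satisfied
(1,3)O 1/8 not
(1,4)X 4/5 satisfied
(2,0)O 4/5 satisfied
(2,1)O 6/8 satisfied
(2,2)O 4/8 satisfied
(2,3)X 5/8 satisfied
(2,4)X 4/5 satisfied
(3,0)O 2/3 satisfied
(3,1)X 0/5 not
(3,2)O 2/5 satisfied
(3,3)X 3/5 satisfied
(3,4)X 3/3 satisfied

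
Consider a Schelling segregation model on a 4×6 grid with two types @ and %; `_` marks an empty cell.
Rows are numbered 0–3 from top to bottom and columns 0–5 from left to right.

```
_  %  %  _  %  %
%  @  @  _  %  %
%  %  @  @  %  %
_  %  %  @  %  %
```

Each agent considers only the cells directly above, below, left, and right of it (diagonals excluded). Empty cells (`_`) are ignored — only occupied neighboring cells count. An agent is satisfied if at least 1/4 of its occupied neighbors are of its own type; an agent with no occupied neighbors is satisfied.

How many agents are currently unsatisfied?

Row 0: (0,1)% 1/2 satisfied · (0,2)% 1/2 satisfied · (0,4)% 2/2 satisfied · (0,5)% 2/2 satisfied
Row 1: (1,0)% 1/2 satisfied · (1,1)@ 1/4 satisfied · (1,2)@ 2/3 satisfied · (1,4)% 3/3 satisfied · (1,5)% 3/3 satisfied
Row 2: (2,0)% 2/2 satisfied · (2,1)% 2/4 satisfied · (2,2)@ 2/4 satisfied · (2,3)@ 2/3 satisfied · (2,4)% 3/4 satisfied · (2,5)% 3/3 satisfied
Row 3: (3,1)% 2/2 satisfied · (3,2)% 1/3 satisfied · (3,3)@ 1/3 satisfied · (3,4)% 2/3 satisfied · (3,5)% 2/2 satisfied
Every one meets the threshold.

0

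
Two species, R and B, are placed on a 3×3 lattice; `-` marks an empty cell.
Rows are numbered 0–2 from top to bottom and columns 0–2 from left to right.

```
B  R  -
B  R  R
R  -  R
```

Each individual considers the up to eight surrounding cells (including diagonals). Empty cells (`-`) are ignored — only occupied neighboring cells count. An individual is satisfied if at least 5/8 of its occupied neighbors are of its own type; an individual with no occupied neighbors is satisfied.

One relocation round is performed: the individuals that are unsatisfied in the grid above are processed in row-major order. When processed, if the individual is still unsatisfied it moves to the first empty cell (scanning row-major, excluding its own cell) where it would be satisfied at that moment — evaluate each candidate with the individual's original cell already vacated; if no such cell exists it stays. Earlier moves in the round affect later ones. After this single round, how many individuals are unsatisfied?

2

Initially unsatisfied (in order): (0,0), (0,1), (1,0), (2,0).
  (0,0): no empty cell satisfies it; stays.
  (0,1) → (0,2).
  (1,0): no empty cell satisfies it; stays.
  (2,0) → (2,1).
Resulting grid:
B - R
B R R
- R R
Unsatisfied now: (0,0), (1,0).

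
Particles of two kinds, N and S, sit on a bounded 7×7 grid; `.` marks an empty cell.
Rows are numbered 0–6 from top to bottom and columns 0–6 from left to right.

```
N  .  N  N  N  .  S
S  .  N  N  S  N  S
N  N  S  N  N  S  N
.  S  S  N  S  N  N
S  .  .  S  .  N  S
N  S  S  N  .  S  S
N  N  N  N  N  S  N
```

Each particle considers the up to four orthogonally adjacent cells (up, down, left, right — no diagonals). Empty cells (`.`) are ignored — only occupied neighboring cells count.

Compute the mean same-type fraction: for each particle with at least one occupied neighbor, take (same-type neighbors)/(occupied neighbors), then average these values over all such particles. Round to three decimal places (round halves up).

Row 0: (0,0)N 0/1 · (0,2)N 2/2 · (0,3)N 3/3 · (0,4)N 1/2 · (0,6)S 1/1
Row 1: (1,0)S 0/2 · (1,2)N 2/3 · (1,3)N 3/4 · (1,4)S 0/4 · (1,5)N 0/3 · (1,6)S 1/3
Row 2: (2,0)N 1/2 · (2,1)N 1/3 · (2,2)S 1/4 · (2,3)N 3/4 · (2,4)N 1/4 · (2,5)S 0/4 · (2,6)N 1/3
Row 3: (3,1)S 1/2 · (3,2)S 2/3 · (3,3)N 1/4 · (3,4)S 0/3 · (3,5)N 2/4 · (3,6)N 2/3
Row 4: (4,0)S 0/1 · (4,3)S 0/2 · (4,5)N 1/3 · (4,6)S 1/3
Row 5: (5,0)N 1/3 · (5,1)S 1/3 · (5,2)S 1/3 · (5,3)N 1/3 · (5,5)S 2/3 · (5,6)S 2/3
Row 6: (6,0)N 2/2 · (6,1)N 2/3 · (6,2)N 2/3 · (6,3)N 3/3 · (6,4)N 1/2 · (6,5)S 1/3 · (6,6)N 0/2
Sum over 41 particles: 0/1 + 2/2 + 3/3 + 1/2 + 1/1 + 0/2 + 2/3 + 3/4 + 0/4 + 0/3 + 1/3 + 1/2 + 1/3 + 1/4 + 3/4 + 1/4 + 0/4 + 1/3 + 1/2 + 2/3 + 1/4 + 0/3 + 2/4 + 2/3 + 0/1 + 0/2 + 1/3 + 1/3 + 1/3 + 1/3 + 1/3 + 1/3 + 2/3 + 2/3 + 2/2 + 2/3 + 2/3 + 3/3 + 1/2 + 1/3 + 0/2 = 71/4; mean = 71/4 ÷ 41 = 71/164 = 0.432926… → 0.433.

0.433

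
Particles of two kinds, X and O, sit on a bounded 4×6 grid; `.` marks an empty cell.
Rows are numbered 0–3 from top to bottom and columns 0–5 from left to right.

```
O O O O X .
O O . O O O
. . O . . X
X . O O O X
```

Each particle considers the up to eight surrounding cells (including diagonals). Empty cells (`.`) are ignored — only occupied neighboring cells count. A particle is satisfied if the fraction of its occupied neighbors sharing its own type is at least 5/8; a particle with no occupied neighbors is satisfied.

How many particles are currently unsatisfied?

6

(0,0)O 3/3 ok
(0,1)O 4/4 ok
(0,2)O 4/4 ok
(0,3)O 3/4 ok
(0,4)X 0/4 unhappy
(1,0)O 3/3 ok
(1,1)O 5/5 ok
(1,3)O 4/5 ok
(1,4)O 3/5 unhappy
(1,5)O 1/3 unhappy
(2,2)O 4/4 ok
(2,5)X 1/4 unhappy
(3,0)X 0/0 ok
(3,2)O 2/2 ok
(3,3)O 3/3 ok
(3,4)O 1/3 unhappy
(3,5)X 1/2 unhappy
Unsatisfied: (0,4), (1,4), (1,5), (2,5), (3,4), (3,5) — 6 in total.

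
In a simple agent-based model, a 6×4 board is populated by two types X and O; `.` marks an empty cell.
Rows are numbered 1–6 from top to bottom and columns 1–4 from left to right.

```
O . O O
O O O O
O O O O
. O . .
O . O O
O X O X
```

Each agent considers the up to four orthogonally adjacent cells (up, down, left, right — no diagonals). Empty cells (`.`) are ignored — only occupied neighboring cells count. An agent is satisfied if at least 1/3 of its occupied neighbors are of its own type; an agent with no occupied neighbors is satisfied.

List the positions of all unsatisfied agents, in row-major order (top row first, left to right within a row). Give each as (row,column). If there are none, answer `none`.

(6,2), (6,4)

(1,1)O 1/1 ✓
(1,3)O 2/2 ✓
(1,4)O 2/2 ✓
(2,1)O 3/3 ✓
(2,2)O 3/3 ✓
(2,3)O 4/4 ✓
(2,4)O 3/3 ✓
(3,1)O 2/2 ✓
(3,2)O 4/4 ✓
(3,3)O 3/3 ✓
(3,4)O 2/2 ✓
(4,2)O 1/1 ✓
(5,1)O 1/1 ✓
(5,3)O 2/2 ✓
(5,4)O 1/2 ✓
(6,1)O 1/2 ✓
(6,2)X 0/2 ✗
(6,3)O 1/3 ✓
(6,4)X 0/2 ✗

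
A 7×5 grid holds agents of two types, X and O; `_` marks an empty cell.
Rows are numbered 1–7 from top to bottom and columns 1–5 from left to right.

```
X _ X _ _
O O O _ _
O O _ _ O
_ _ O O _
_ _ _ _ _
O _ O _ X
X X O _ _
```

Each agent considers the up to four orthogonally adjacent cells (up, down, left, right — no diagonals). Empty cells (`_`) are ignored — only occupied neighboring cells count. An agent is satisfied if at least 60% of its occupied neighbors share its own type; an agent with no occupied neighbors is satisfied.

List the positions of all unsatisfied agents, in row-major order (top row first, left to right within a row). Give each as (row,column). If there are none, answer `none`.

(1,1), (1,3), (2,3), (6,1), (7,1), (7,2), (7,3)

(1,1)X 0/1 ✗
(1,3)X 0/1 ✗
(2,1)O 2/3 ✓
(2,2)O 3/3 ✓
(2,3)O 1/2 ✗
(3,1)O 2/2 ✓
(3,2)O 2/2 ✓
(3,5)O 0/0 ✓
(4,3)O 1/1 ✓
(4,4)O 1/1 ✓
(6,1)O 0/1 ✗
(6,3)O 1/1 ✓
(6,5)X 0/0 ✓
(7,1)X 1/2 ✗
(7,2)X 1/2 ✗
(7,3)O 1/2 ✗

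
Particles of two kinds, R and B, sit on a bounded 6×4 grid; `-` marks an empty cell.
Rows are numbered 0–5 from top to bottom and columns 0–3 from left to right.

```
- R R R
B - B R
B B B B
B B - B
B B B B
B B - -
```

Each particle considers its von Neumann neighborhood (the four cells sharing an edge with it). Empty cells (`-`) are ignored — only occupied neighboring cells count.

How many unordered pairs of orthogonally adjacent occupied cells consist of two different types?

3

Scan each occupied cell's neighbors to the right and below so each pair is counted once.
Row 0: R(0,1)–R(0,2)= R(0,2)–R(0,3)= R(0,2)–B(1,2)≠ R(0,3)–R(1,3)=  → 1/4 unlike.
Row 1: B(1,0)–B(2,0)= B(1,2)–R(1,3)≠ B(1,2)–B(2,2)= R(1,3)–B(2,3)≠  → 2/4 unlike.
Row 2: B(2,0)–B(2,1)= B(2,0)–B(3,0)= B(2,1)–B(2,2)= B(2,1)–B(3,1)= B(2,2)–B(2,3)= B(2,3)–B(3,3)=  → 0/6 unlike.
Row 3: B(3,0)–B(3,1)= B(3,0)–B(4,0)= B(3,1)–B(4,1)= B(3,3)–B(4,3)=  → 0/4 unlike.
Row 4: B(4,0)–B(4,1)= B(4,0)–B(5,0)= B(4,1)–B(4,2)= B(4,1)–B(5,1)= B(4,2)–B(4,3)=  → 0/5 unlike.
Row 5: B(5,0)–B(5,1)=  → 0/1 unlike.
Total adjacent occupied pairs: 24; unlike-type pairs: 3.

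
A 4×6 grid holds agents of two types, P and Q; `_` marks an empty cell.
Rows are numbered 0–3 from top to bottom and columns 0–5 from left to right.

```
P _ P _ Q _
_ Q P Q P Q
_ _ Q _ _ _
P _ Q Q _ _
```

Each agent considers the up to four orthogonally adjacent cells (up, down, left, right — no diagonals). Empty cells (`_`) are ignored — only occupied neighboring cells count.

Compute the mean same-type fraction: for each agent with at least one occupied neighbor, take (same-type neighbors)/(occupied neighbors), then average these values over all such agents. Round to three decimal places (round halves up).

Row 0: (0,0)P — no occupied neighbors · (0,2)P 1/1 · (0,4)Q 0/1
Row 1: (1,1)Q 0/1 · (1,2)P 1/4 · (1,3)Q 0/2 · (1,4)P 0/3 · (1,5)Q 0/1
Row 2: (2,2)Q 1/2
Row 3: (3,0)P — no occupied neighbors · (3,2)Q 2/2 · (3,3)Q 1/1
Sum over 10 agents: 1/1 + 0/1 + 0/1 + 1/4 + 0/2 + 0/3 + 0/1 + 1/2 + 2/2 + 1/1 = 15/4; mean = 15/4 ÷ 10 = 3/8 = 0.375 → 0.375.

0.375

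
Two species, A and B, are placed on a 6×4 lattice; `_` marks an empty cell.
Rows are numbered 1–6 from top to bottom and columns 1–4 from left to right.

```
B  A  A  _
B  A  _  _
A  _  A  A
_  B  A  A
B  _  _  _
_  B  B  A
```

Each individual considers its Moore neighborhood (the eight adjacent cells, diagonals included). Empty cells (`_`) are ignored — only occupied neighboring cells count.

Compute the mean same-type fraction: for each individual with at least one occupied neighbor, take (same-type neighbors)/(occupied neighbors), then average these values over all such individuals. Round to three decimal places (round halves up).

0.626

(1,1)B 1/3
(1,2)A 2/4
(1,3)A 2/2
(2,1)B 1/4
(2,2)A 4/6
(3,1)A 1/3
(3,3)A 4/5
(3,4)A 3/3
(4,2)B 1/4
(4,3)A 3/4
(4,4)A 3/3
(5,1)B 2/2
(6,2)B 2/2
(6,3)B 1/2
(6,4)A 0/1
Sum over 15 individuals: 1/3 + 2/4 + 2/2 + 1/4 + 4/6 + 1/3 + 4/5 + 3/3 + 1/4 + 3/4 + 3/3 + 2/2 + 2/2 + 1/2 + 0/1 = 563/60; mean = 563/60 ÷ 15 = 563/900 = 0.625555… → 0.626.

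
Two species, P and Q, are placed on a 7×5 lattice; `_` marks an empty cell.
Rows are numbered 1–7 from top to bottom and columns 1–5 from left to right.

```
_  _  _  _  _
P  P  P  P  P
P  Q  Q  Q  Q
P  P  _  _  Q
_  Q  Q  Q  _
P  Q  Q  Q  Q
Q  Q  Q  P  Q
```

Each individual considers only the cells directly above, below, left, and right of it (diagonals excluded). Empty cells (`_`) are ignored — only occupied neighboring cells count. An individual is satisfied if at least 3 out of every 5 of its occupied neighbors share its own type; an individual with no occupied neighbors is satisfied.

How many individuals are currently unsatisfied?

7

(2,1)P 2/2 satisfied
(2,2)P 2/3 satisfied
(2,3)P 2/3 satisfied
(2,4)P 2/3 satisfied
(2,5)P 1/2 not
(3,1)P 2/3 satisfied
(3,2)Q 1/4 not
(3,3)Q 2/3 satisfied
(3,4)Q 2/3 satisfied
(3,5)Q 2/3 satisfied
(4,1)P 2/2 satisfied
(4,2)P 1/3 not
(4,5)Q 1/1 satisfied
(5,2)Q 2/3 satisfied
(5,3)Q 3/3 satisfied
(5,4)Q 2/2 satisfied
(6,1)P 0/2 not
(6,2)Q 3/4 satisfied
(6,3)Q 4/4 satisfied
(6,4)Q 3/4 satisfied
(6,5)Q 2/2 satisfied
(7,1)Q 1/2 not
(7,2)Q 3/3 satisfied
(7,3)Q 2/3 satisfied
(7,4)P 0/3 not
(7,5)Q 1/2 not
Unsatisfied: (2,5), (3,2), (4,2), (6,1), (7,1), (7,4), (7,5) — 7 in total.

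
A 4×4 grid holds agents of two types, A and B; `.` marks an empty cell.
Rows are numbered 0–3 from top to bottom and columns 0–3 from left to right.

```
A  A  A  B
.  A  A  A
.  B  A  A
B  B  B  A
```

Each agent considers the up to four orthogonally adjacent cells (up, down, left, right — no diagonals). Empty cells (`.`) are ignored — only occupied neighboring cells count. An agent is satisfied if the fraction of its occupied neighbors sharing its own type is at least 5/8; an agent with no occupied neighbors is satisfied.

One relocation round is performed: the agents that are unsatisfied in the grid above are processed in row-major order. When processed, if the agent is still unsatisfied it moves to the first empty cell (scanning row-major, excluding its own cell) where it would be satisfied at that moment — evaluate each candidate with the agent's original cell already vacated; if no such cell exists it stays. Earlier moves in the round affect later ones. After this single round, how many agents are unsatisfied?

Initially unsatisfied (in order): (0,3), (2,1), (2,2), (3,2), (3,3).
  (0,3) → (2,0).
  (2,1): no empty cell satisfies it; stays.
  (2,2) → (0,3).
  (3,2): no empty cell satisfies it; stays.
  (3,3) → (1,0).
Resulting grid:
A A A A
A A A A
B B . A
B B B .
All satisfied now.

0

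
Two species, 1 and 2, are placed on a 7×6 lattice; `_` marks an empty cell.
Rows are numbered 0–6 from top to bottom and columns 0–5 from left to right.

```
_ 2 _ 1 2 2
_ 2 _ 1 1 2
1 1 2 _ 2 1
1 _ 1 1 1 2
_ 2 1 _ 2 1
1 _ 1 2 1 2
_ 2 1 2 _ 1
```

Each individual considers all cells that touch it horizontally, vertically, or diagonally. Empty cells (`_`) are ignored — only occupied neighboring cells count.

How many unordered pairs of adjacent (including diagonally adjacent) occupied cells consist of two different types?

42

Scan each occupied cell's neighbors to the right and below (and the two forward diagonals) so each pair is counted once.
From row 0: 4 unlike of 10 pairs (running 4/10).
From row 1: 7 unlike of 11 pairs (running 11/21).
From row 2: 7 unlike of 13 pairs (running 18/34).
From row 3: 6 unlike of 12 pairs (running 24/46).
From row 4: 7 unlike of 11 pairs (running 31/57).
From row 5: 9 unlike of 12 pairs (running 40/69).
From row 6: 2 unlike of 2 pairs (running 42/71).
Total adjacent occupied pairs: 71; unlike-type pairs: 42.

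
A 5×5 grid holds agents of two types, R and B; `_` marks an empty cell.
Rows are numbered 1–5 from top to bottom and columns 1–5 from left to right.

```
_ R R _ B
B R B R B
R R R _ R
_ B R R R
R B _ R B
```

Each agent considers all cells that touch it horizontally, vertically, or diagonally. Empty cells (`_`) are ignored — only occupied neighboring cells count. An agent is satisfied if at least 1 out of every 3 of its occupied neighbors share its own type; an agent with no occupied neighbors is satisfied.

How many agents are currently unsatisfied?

5

(1,2)R 2/4 ok
(1,3)R 3/4 ok
(1,5)B 1/2 ok
(2,1)B 0/4 unhappy
(2,2)R 5/7 ok
(2,3)B 0/6 unhappy
(2,4)R 3/6 ok
(2,5)B 1/3 ok
(3,1)R 2/4 ok
(3,2)R 4/7 ok
(3,3)R 5/7 ok
(3,5)R 3/4 ok
(4,2)B 1/6 unhappy
(4,3)R 4/6 ok
(4,4)R 5/6 ok
(4,5)R 3/4 ok
(5,1)R 0/2 unhappy
(5,2)B 1/3 ok
(5,4)R 3/4 ok
(5,5)B 0/3 unhappy
Unsatisfied: (2,1), (2,3), (4,2), (5,1), (5,5) — 5 in total.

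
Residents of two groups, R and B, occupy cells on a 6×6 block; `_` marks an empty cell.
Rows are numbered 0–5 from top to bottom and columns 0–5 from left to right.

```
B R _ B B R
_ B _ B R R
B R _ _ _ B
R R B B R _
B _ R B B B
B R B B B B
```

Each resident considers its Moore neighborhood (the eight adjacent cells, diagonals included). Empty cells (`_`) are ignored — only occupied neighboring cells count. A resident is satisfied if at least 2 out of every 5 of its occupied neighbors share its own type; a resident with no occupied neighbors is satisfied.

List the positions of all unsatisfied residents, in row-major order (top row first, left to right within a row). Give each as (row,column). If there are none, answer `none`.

(0,1), (1,4), (2,0), (2,5), (3,4), (4,0), (4,2), (5,1)

(0,0)B 1/2 satisfied
(0,1)R 0/2 not
(0,3)B 2/3 satisfied
(0,4)B 2/5 satisfied
(0,5)R 2/3 satisfied
(1,1)B 2/4 satisfied
(1,3)B 2/3 satisfied
(1,4)R 2/6 not
(1,5)R 2/4 satisfied
(2,0)B 1/4 not
(2,1)R 2/5 satisfied
(2,5)B 0/3 not
(3,0)R 2/4 satisfied
(3,1)R 3/6 satisfied
(3,2)B 2/5 satisfied
(3,3)B 3/5 satisfied
(3,4)R 0/5 not
(4,0)B 1/4 not
(4,2)R 2/7 not
(4,3)B 6/8 satisfied
(4,4)B 6/7 satisfied
(4,5)B 3/4 satisfied
(5,0)B 1/2 satisfied
(5,1)R 1/4 not
(5,2)B 2/4 satisfied
(5,3)B 4/5 satisfied
(5,4)B 5/5 satisfied
(5,5)B 3/3 satisfied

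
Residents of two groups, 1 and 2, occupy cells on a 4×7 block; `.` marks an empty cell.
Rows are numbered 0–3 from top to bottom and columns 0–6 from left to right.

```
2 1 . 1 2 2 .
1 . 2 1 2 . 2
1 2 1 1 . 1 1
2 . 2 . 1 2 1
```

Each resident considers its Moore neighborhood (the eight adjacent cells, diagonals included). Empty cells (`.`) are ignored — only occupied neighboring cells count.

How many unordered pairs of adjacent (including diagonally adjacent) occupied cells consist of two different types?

Scan each occupied cell's neighbors to the right and below (and the two forward diagonals) so each pair is counted once.
From row 0: 7 unlike of 13 pairs (running 7/13).
From row 1: 9 unlike of 13 pairs (running 16/26).
From row 2: 7 unlike of 15 pairs (running 23/41).
From row 3: 2 unlike of 2 pairs (running 25/43).
Total adjacent occupied pairs: 43; unlike-type pairs: 25.

25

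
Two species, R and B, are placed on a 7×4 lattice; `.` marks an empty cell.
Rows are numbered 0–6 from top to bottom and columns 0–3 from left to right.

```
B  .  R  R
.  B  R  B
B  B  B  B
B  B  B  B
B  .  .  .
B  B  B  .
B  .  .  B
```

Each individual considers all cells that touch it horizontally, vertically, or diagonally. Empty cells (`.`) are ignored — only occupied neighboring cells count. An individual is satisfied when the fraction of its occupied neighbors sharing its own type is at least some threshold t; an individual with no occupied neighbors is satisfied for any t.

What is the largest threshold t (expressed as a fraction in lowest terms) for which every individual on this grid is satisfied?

2/7

(0,0)B 1/1
(0,2)R 2/4
(0,3)R 2/3
(1,1)B 4/6
(1,2)R 2/7
(1,3)B 2/5
(2,0)B 4/4
(2,1)B 6/7
(2,2)B 7/8
(2,3)B 4/5
(3,0)B 4/4
(3,1)B 6/6
(3,2)B 5/5
(3,3)B 3/3
(4,0)B 4/4
(5,0)B 3/3
(5,1)B 4/4
(5,2)B 2/2
(6,0)B 2/2
(6,3)B 1/1
The smallest same-type fraction is 2/7 at (1,2), which reduces to 2/7. Any threshold above that leaves this individual unsatisfied.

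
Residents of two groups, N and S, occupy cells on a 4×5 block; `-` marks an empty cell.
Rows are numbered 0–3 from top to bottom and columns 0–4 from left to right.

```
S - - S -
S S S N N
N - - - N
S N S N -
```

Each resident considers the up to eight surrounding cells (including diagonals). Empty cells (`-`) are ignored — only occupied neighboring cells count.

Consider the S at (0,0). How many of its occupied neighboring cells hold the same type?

Occupied neighbors of (0,0): (1,0)=S, (1,1)=S.
Same type (S): 2 of 2.

2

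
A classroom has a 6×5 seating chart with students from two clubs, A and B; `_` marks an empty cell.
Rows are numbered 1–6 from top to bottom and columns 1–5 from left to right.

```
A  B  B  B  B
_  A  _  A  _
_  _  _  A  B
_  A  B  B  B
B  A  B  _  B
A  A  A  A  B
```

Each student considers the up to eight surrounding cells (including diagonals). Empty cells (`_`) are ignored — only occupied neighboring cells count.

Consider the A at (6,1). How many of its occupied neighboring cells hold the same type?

Occupied neighbors of (6,1): (5,1)=B, (5,2)=A, (6,2)=A.
Same type (A): 2 of 3.

2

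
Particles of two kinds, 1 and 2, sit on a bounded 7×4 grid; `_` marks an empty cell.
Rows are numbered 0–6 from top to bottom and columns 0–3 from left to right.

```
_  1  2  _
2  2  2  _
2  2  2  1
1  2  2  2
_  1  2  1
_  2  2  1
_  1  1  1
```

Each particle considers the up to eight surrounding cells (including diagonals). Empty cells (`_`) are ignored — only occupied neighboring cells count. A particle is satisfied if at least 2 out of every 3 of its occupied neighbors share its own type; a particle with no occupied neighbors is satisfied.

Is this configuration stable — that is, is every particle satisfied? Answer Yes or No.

No

Row 0: (0,1)1 0/4 ✗ · (0,2)2 2/3 ✓
Row 1: (1,0)2 3/4 ✓ · (1,1)2 6/7 ✓ · (1,2)2 4/6 ✓
Row 2: (2,0)2 4/5 ✓ · (2,1)2 7/8 ✓ · (2,2)2 6/7 ✓ · (2,3)1 0/4 ✗
Row 3: (3,0)1 1/4 ✗ · (3,1)2 5/7 ✓ · (3,2)2 5/8 ✗ · (3,3)2 3/5 ✗
Row 4: (4,1)1 1/6 ✗ · (4,2)2 5/8 ✗ · (4,3)1 1/5 ✗
Row 5: (5,1)2 2/5 ✗ · (5,2)2 2/8 ✗ · (5,3)1 3/5 ✗
Row 6: (6,1)1 1/3 ✗ · (6,2)1 3/5 ✗ · (6,3)1 2/3 ✓
For instance (0,1) has only 0/4 same-type neighbors, below 2/3.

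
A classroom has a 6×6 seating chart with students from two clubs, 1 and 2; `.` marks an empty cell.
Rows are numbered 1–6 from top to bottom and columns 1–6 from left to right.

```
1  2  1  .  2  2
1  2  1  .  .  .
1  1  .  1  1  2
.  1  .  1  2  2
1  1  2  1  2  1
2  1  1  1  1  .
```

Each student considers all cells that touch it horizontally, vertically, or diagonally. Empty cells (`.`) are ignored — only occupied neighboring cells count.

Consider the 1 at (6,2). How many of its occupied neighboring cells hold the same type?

Occupied neighbors of (6,2): (5,1)=1, (5,2)=1, (5,3)=2, (6,1)=2, (6,3)=1.
Same type (1): 3 of 5.

3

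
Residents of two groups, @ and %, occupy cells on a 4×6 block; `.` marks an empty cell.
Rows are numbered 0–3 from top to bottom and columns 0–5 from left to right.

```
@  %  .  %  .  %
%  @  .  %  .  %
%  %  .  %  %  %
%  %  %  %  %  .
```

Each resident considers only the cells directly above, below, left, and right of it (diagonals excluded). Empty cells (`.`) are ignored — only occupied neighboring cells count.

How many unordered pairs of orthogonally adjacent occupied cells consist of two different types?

5

Scan each occupied cell's neighbors to the right and below so each pair is counted once.
From row 0: 3 unlike of 5 pairs (running 3/5).
From row 1: 2 unlike of 5 pairs (running 5/10).
From row 2: 0 unlike of 7 pairs (running 5/17).
From row 3: 0 unlike of 4 pairs (running 5/21).
Total adjacent occupied pairs: 21; unlike-type pairs: 5.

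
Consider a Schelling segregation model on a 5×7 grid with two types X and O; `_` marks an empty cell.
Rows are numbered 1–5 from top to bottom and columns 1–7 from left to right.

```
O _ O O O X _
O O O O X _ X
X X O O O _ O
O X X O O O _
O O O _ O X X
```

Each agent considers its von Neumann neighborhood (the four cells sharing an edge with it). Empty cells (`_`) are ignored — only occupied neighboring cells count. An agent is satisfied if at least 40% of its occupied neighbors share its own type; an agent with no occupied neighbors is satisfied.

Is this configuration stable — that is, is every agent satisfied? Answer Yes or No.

Row 1: (1,1)O 1/1 ✓ · (1,3)O 2/2 ✓ · (1,4)O 3/3 ✓ · (1,5)O 1/3 ✗ · (1,6)X 0/1 ✗
Row 2: (2,1)O 2/3 ✓ · (2,2)O 2/3 ✓ · (2,3)O 4/4 ✓ · (2,4)O 3/4 ✓ · (2,5)X 0/3 ✗ · (2,7)X 0/1 ✗
Row 3: (3,1)X 1/3 ✗ · (3,2)X 2/4 ✓ · (3,3)O 2/4 ✓ · (3,4)O 4/4 ✓ · (3,5)O 2/3 ✓ · (3,7)O 0/1 ✗
Row 4: (4,1)O 1/3 ✗ · (4,2)X 2/4 ✓ · (4,3)X 1/4 ✗ · (4,4)O 2/3 ✓ · (4,5)O 4/4 ✓ · (4,6)O 1/2 ✓
Row 5: (5,1)O 2/2 ✓ · (5,2)O 2/3 ✓ · (5,3)O 1/2 ✓ · (5,5)O 1/2 ✓ · (5,6)X 1/3 ✗ · (5,7)X 1/1 ✓
For instance (1,5) has only 1/3 same-type neighbors, below 2/5.

No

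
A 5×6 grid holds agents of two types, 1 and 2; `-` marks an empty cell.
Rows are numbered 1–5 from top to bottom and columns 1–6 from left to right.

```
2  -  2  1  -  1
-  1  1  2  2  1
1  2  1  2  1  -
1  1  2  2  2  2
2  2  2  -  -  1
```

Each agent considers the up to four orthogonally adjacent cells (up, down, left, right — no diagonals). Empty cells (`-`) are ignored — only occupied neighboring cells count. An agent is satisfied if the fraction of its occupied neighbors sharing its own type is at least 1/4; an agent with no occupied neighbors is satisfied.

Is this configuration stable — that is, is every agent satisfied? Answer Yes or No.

No

Row 1: (1,1)2 0/0 ✓ · (1,3)2 0/2 ✗ · (1,4)1 0/2 ✗ · (1,6)1 1/1 ✓
Row 2: (2,2)1 1/2 ✓ · (2,3)1 2/4 ✓ · (2,4)2 2/4 ✓ · (2,5)2 1/3 ✓ · (2,6)1 1/2 ✓
Row 3: (3,1)1 1/2 ✓ · (3,2)2 0/4 ✗ · (3,3)1 1/4 ✓ · (3,4)2 2/4 ✓ · (3,5)1 0/3 ✗
Row 4: (4,1)1 2/3 ✓ · (4,2)1 1/4 ✓ · (4,3)2 2/4 ✓ · (4,4)2 3/3 ✓ · (4,5)2 2/3 ✓ · (4,6)2 1/2 ✓
Row 5: (5,1)2 1/2 ✓ · (5,2)2 2/3 ✓ · (5,3)2 2/2 ✓ · (5,6)1 0/1 ✗
For instance (1,3) has only 0/2 same-type neighbors, below 1/4.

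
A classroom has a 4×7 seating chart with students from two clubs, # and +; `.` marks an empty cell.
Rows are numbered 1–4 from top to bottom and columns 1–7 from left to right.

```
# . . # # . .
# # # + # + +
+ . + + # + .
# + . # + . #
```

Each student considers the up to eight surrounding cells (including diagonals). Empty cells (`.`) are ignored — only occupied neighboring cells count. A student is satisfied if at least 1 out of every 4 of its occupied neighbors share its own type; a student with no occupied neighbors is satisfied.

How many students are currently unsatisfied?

(1,1)# 2/2 ok
(1,4)# 3/4 ok
(1,5)# 2/4 ok
(2,1)# 2/3 ok
(2,2)# 3/5 ok
(2,3)# 2/5 ok
(2,4)+ 2/7 ok
(2,5)# 3/7 ok
(2,6)+ 2/5 ok
(2,7)+ 2/2 ok
(3,1)+ 1/4 ok
(3,3)+ 3/6 ok
(3,4)+ 3/7 ok
(3,5)# 2/7 ok
(3,6)+ 3/6 ok
(4,1)# 0/2 unhappy
(4,2)+ 2/3 ok
(4,4)# 1/4 ok
(4,5)+ 2/4 ok
(4,7)# 0/1 unhappy
Unsatisfied: (4,1), (4,7) — 2 in total.

2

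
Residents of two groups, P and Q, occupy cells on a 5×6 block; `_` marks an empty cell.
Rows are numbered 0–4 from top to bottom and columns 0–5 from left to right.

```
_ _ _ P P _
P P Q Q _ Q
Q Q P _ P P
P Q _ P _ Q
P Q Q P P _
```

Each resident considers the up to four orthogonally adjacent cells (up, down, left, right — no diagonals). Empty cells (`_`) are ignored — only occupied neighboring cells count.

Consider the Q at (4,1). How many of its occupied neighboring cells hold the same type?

Occupied neighbors of (4,1): (3,1)=Q, (4,0)=P, (4,2)=Q.
Same type (Q): 2 of 3.

2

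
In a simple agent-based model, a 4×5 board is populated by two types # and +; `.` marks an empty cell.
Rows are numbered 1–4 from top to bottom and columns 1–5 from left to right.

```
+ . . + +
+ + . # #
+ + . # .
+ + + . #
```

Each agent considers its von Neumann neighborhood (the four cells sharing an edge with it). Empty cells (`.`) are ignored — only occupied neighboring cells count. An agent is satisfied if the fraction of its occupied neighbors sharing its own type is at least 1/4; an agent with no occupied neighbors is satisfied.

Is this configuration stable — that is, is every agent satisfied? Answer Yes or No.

Yes

Row 1: (1,1)+ 1/1 ok · (1,4)+ 1/2 ok · (1,5)+ 1/2 ok
Row 2: (2,1)+ 3/3 ok · (2,2)+ 2/2 ok · (2,4)# 2/3 ok · (2,5)# 1/2 ok
Row 3: (3,1)+ 3/3 ok · (3,2)+ 3/3 ok · (3,4)# 1/1 ok
Row 4: (4,1)+ 2/2 ok · (4,2)+ 3/3 ok · (4,3)+ 1/1 ok · (4,5)# 0/0 ok
All meet the threshold, so the configuration is stable.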